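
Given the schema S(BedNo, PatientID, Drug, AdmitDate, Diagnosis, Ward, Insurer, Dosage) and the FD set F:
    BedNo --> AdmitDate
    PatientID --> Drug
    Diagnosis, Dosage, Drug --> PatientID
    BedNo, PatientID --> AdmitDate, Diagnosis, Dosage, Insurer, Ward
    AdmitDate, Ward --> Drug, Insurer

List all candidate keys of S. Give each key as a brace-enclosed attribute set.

No FD produces {BedNo}, so it must be in every candidate key.
{BedNo, PatientID}⁺ = {AdmitDate, BedNo, Diagnosis, Dosage, Drug, Insurer, PatientID, Ward}, which is every attribute, so {BedNo, PatientID} is a candidate key.
{BedNo, Diagnosis, Dosage, Drug}⁺ = {AdmitDate, BedNo, Diagnosis, Dosage, Drug, Insurer, PatientID, Ward}, which is every attribute, so {BedNo, Diagnosis, Dosage, Drug} is a candidate key.
{BedNo, Diagnosis, Dosage, Ward}⁺ = {AdmitDate, BedNo, Diagnosis, Dosage, Drug, Insurer, PatientID, Ward}, which is every attribute, so {BedNo, Diagnosis, Dosage, Ward} is a candidate key.
These are minimal and exhaustive — every other superkey contains one of them.

{BedNo, Diagnosis, Dosage, Drug}, {BedNo, Diagnosis, Dosage, Ward}, {BedNo, PatientID}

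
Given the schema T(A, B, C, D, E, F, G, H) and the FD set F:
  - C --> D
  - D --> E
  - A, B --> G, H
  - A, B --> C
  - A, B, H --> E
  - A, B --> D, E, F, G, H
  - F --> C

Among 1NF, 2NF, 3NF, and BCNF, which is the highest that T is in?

2NF

Candidate key: {A, B}. Prime attributes: {A, B}.
C --> D breaks BCNF: {C}⁺ = {C, D, E}, so {C} is not a superkey.
Because {D} is non-prime and the left side of C --> D is not a superkey, the relation is not in 3NF.
No non-prime attribute depends on a proper subset of any candidate key, so 2NF holds.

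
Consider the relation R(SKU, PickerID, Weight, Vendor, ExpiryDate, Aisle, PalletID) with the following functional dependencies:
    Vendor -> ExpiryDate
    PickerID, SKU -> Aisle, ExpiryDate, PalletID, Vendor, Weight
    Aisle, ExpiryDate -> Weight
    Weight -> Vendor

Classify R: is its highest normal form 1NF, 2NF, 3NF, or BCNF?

Candidate key: {PickerID, SKU}. Prime attributes: {PickerID, SKU}.
For Vendor -> ExpiryDate we have {Vendor}⁺ = {ExpiryDate, Vendor}; {Vendor} is not a superkey, so BCNF fails.
Vendor -> ExpiryDate has non-prime {ExpiryDate} on the right and a non-superkey on the left, so 3NF fails.
No proper subset of a key has a non-prime attribute in its closure, so there is no partial dependency; 2NF holds.

2NF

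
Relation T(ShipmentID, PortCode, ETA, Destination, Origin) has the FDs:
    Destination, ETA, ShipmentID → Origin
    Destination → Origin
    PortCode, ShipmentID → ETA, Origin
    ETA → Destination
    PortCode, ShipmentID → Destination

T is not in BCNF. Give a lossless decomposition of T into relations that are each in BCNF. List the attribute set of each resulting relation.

{Destination, ETA}; {Destination, Origin}; {ETA, PortCode, ShipmentID}

Candidate key of the original relation: {PortCode, ShipmentID}.
Within {Destination, ETA, Origin, PortCode, ShipmentID}: {Destination, ETA, ShipmentID}⁺ ∩ {Destination, ETA, Origin, PortCode, ShipmentID} = {Destination, ETA, Origin, ShipmentID}, not the whole set, so Destination, ETA, ShipmentID → Origin violates BCNF; decompose into {Destination, ETA, Origin, ShipmentID} and {Destination, ETA, PortCode, ShipmentID}.
Within {Destination, ETA, Origin, ShipmentID}: {Destination}⁺ ∩ {Destination, ETA, Origin, ShipmentID} = {Destination, Origin}, not the whole set, so Destination → Origin violates BCNF; decompose into {Destination, Origin} and {Destination, ETA, ShipmentID}.
{Destination, Origin} has no BCNF violation.
Within {Destination, ETA, ShipmentID}: {ETA}⁺ ∩ {Destination, ETA, ShipmentID} = {Destination, ETA}, not the whole set, so ETA → Destination violates BCNF; decompose into {Destination, ETA} and {ETA, ShipmentID}.
{Destination, ETA} has no BCNF violation.
{ETA, ShipmentID} has no BCNF violation.
Within {Destination, ETA, PortCode, ShipmentID}: {ETA}⁺ ∩ {Destination, ETA, PortCode, ShipmentID} = {Destination, ETA}, not the whole set, so ETA → Destination violates BCNF; decompose into {Destination, ETA} and {ETA, PortCode, ShipmentID}.
{Destination, ETA} has no BCNF violation.
{ETA, PortCode, ShipmentID} has no BCNF violation.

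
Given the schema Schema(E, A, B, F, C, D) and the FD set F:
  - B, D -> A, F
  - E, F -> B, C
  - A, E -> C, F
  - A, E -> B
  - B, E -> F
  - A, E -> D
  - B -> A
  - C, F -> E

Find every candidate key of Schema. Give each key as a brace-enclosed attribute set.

{A, E}, {B, C, D}, {B, E}, {C, F}, {E, F}

{A, E} is a candidate key since {A, E}⁺ = {A, B, C, D, E, F} covers every attribute.
{B, E} is a candidate key since {B, E}⁺ = {A, B, C, D, E, F} covers every attribute.
{C, F} is a candidate key since {C, F}⁺ = {A, B, C, D, E, F} covers every attribute.
{E, F} is a candidate key since {E, F}⁺ = {A, B, C, D, E, F} covers every attribute.
{B, C, D} is a candidate key since {B, C, D}⁺ = {A, B, C, D, E, F} covers every attribute.
No proper subset of any of these is a key, and no other minimal superkey exists.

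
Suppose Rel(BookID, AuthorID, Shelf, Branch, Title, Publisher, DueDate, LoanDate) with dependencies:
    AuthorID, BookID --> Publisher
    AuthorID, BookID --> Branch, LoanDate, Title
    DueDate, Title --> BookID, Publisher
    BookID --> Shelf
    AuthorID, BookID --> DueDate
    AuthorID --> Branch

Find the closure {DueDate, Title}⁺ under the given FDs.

{BookID, DueDate, Publisher, Shelf, Title}

Start with {DueDate, Title}.
DueDate, Title --> BookID, Publisher applies; add {BookID, Publisher} → now {BookID, DueDate, Publisher, Title}.
BookID --> Shelf applies; add {Shelf} → now {BookID, DueDate, Publisher, Shelf, Title}.
No further FD applies.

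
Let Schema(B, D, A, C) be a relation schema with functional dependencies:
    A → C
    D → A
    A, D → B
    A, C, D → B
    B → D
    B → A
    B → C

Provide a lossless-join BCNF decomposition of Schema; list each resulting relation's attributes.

Candidate keys of the original relation: {B}, {D}.
Within {A, B, C, D}: {A}⁺ ∩ {A, B, C, D} = {A, C}, not the whole set, so A → C violates BCNF; decompose into {A, C} and {A, B, D}.
{A, C} is in BCNF.
{A, B, D} is in BCNF.

{A, B, D}; {A, C}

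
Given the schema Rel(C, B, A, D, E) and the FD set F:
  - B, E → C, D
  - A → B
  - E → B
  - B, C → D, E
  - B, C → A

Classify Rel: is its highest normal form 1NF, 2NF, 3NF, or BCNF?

3NF

Candidate keys: {A, C}, {B, C}, {E}. Prime attributes: {A, B, C, E}.
For A → B we have {A}⁺ = {A, B}; {A} is not a superkey, so BCNF fails.
Its right-hand attributes {B} are all prime, as are those of every other non-superkey FD — the relation is in 3NF.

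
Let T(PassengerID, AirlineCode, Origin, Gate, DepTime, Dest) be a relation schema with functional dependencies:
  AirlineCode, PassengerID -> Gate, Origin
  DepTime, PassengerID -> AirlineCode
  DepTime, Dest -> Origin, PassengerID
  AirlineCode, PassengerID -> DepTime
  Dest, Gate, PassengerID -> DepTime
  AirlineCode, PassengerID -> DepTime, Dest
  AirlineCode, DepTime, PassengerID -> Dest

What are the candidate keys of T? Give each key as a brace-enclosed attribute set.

{AirlineCode, PassengerID}⁺ = {AirlineCode, DepTime, Dest, Gate, Origin, PassengerID}, which is every attribute, so {AirlineCode, PassengerID} is a candidate key.
{DepTime, Dest}⁺ = {AirlineCode, DepTime, Dest, Gate, Origin, PassengerID}, which is every attribute, so {DepTime, Dest} is a candidate key.
{DepTime, PassengerID}⁺ = {AirlineCode, DepTime, Dest, Gate, Origin, PassengerID}, which is every attribute, so {DepTime, PassengerID} is a candidate key.
{Dest, Gate, PassengerID}⁺ = {AirlineCode, DepTime, Dest, Gate, Origin, PassengerID}, which is every attribute, so {Dest, Gate, PassengerID} is a candidate key.
Any other superkey properly contains one of these, so there are no further candidate keys.

{AirlineCode, PassengerID}, {DepTime, Dest}, {DepTime, PassengerID}, {Dest, Gate, PassengerID}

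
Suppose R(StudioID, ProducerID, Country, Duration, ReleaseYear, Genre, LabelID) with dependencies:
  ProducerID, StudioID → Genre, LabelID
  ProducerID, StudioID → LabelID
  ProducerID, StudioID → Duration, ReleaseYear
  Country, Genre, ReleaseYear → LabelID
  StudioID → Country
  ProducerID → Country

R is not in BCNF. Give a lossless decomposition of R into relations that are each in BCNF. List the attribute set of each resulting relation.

{Country, Genre, LabelID, ReleaseYear}; {Country, StudioID}; {Duration, Genre, ProducerID, ReleaseYear, StudioID}

Candidate key of the original relation: {ProducerID, StudioID}.
Within {Country, Duration, Genre, LabelID, ProducerID, ReleaseYear, StudioID}: {Country, Genre, ReleaseYear}⁺ ∩ {Country, Duration, Genre, LabelID, ProducerID, ReleaseYear, StudioID} = {Country, Genre, LabelID, ReleaseYear}, not the whole set, so Country, Genre, ReleaseYear → LabelID violates BCNF; decompose into {Country, Genre, LabelID, ReleaseYear} and {Country, Duration, Genre, ProducerID, ReleaseYear, StudioID}.
{Country, Genre, LabelID, ReleaseYear} is in BCNF.
Within {Country, Duration, Genre, ProducerID, ReleaseYear, StudioID}: {StudioID}⁺ ∩ {Country, Duration, Genre, ProducerID, ReleaseYear, StudioID} = {Country, StudioID}, not the whole set, so StudioID → Country violates BCNF; decompose into {Country, StudioID} and {Duration, Genre, ProducerID, ReleaseYear, StudioID}.
{Country, StudioID} is in BCNF.
{Duration, Genre, ProducerID, ReleaseYear, StudioID} is in BCNF.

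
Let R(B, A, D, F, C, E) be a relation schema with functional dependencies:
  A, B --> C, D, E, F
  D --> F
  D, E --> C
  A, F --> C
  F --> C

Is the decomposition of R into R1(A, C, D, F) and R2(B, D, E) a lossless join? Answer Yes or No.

No

The shared attributes are {D} and {D}⁺ = {C, D, F}.
R1 ⊄ {C, D, F} and R2 ⊄ {C, D, F}, so the split is lossy.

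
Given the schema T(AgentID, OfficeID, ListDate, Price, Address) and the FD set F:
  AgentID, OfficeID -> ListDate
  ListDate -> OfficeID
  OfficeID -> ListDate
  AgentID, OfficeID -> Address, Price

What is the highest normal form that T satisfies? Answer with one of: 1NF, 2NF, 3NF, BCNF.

3NF

Candidate keys: {AgentID, ListDate}, {AgentID, OfficeID}. Prime attributes: {AgentID, ListDate, OfficeID}.
ListDate -> OfficeID: {ListDate}⁺ = {ListDate, OfficeID}, which is not all of the attributes, so the left side is not a superkey — BCNF is violated.
But every attribute on its right side ({OfficeID}) is prime, and the same holds for every other non-superkey FD, so 3NF still holds.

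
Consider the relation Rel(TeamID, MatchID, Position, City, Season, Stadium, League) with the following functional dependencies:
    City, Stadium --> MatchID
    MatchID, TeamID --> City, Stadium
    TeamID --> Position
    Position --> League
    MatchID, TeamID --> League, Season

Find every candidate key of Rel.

{City, Stadium, TeamID}, {MatchID, TeamID}

{TeamID} never appears on the right of any FD, so every key must include it.
Closure of {MatchID, TeamID} is {City, League, MatchID, Position, Season, Stadium, TeamID}, the whole schema; {MatchID, TeamID} is a candidate key.
Closure of {City, Stadium, TeamID} is {City, League, MatchID, Position, Season, Stadium, TeamID}, the whole schema; {City, Stadium, TeamID} is a candidate key.
Any other superkey properly contains one of these, so there are no further candidate keys.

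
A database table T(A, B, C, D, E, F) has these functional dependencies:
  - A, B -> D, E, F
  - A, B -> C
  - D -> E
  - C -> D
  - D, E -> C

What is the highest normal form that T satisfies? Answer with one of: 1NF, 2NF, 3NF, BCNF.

2NF

Candidate key: {A, B}. Prime attributes: {A, B}.
D -> E: {D}⁺ = {C, D, E}, which is not all of the attributes, so the left side is not a superkey — BCNF is violated.
Because {E} is non-prime and the left side of D -> E is not a superkey, the relation is not in 3NF.
No proper subset of a key has a non-prime attribute in its closure, so there is no partial dependency; 2NF holds.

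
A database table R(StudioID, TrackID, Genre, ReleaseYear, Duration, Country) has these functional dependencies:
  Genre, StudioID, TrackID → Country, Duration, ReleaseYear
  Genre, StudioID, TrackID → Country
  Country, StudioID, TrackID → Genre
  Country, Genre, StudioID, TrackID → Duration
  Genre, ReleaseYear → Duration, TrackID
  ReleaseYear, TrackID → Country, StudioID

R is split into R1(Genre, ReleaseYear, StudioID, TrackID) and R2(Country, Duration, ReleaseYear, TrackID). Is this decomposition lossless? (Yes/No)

Yes

Common attributes: {ReleaseYear, TrackID}; their closure is {Country, Duration, Genre, ReleaseYear, StudioID, TrackID}.
R1 is contained in that closure, so R1 ∩ R2 → R1 holds and the join is lossless.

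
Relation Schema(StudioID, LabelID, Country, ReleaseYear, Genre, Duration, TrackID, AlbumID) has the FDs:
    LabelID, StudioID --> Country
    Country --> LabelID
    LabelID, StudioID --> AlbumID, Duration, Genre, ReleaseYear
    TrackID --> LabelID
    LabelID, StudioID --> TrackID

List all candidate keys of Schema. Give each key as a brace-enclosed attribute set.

No FD produces {StudioID}, so it must be in every candidate key.
Closure of {Country, StudioID} is {AlbumID, Country, Duration, Genre, LabelID, ReleaseYear, StudioID, TrackID}, the whole schema; {Country, StudioID} is a candidate key.
Closure of {LabelID, StudioID} is {AlbumID, Country, Duration, Genre, LabelID, ReleaseYear, StudioID, TrackID}, the whole schema; {LabelID, StudioID} is a candidate key.
Closure of {StudioID, TrackID} is {AlbumID, Country, Duration, Genre, LabelID, ReleaseYear, StudioID, TrackID}, the whole schema; {StudioID, TrackID} is a candidate key.
No proper subset of any of these is a key, and no other minimal superkey exists.

{Country, StudioID}, {LabelID, StudioID}, {StudioID, TrackID}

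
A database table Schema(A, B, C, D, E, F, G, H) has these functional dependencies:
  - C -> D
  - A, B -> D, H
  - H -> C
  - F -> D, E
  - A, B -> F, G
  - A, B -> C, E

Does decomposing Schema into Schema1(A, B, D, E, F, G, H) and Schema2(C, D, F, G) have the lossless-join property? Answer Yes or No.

The shared attributes are {D, F, G} and {D, F, G}⁺ = {D, E, F, G}.
Neither Schema1 nor Schema2 is contained in that closure, so the decomposition is lossy.

No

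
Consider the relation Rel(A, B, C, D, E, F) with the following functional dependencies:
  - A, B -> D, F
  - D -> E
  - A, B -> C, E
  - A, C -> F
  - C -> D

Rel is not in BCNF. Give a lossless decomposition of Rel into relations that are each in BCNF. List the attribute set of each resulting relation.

Candidate key of the original relation: {A, B}.
{A, B, C, D, E, F}: {D} determines {D, E} here but is not a superkey — split on D -> E, giving {D, E} and {A, B, C, D, F}.
{D, E} is in BCNF.
{A, B, C, D, F}: {A, C} determines {A, C, D, F} here but is not a superkey — split on A, C -> D, F, giving {A, C, D, F} and {A, B, C}.
{A, C, D, F}: {C} determines {C, D} here but is not a superkey — split on C -> D, giving {C, D} and {A, C, F}.
{C, D} is in BCNF.
{A, C, F} is in BCNF.
{A, B, C} is in BCNF.

{A, B, C}; {A, C, F}; {C, D}; {D, E}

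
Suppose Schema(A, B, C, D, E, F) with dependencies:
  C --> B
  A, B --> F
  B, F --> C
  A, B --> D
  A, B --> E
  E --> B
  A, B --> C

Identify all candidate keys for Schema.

{A, B}, {A, C}, {A, E}

No FD produces {A}, so it must be in every candidate key.
{A, B}⁺ = {A, B, C, D, E, F}, which is every attribute, so {A, B} is a candidate key.
{A, C}⁺ = {A, B, C, D, E, F}, which is every attribute, so {A, C} is a candidate key.
{A, E}⁺ = {A, B, C, D, E, F}, which is every attribute, so {A, E} is a candidate key.
These are minimal and exhaustive — every other superkey contains one of them.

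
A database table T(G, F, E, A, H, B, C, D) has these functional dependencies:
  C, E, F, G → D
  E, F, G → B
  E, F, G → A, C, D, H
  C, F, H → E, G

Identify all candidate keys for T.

{F} never appears on the right of any FD, so every key must include it.
{C, F, H}⁺ = {A, B, C, D, E, F, G, H}, which is every attribute, so {C, F, H} is a candidate key.
{E, F, G}⁺ = {A, B, C, D, E, F, G, H}, which is every attribute, so {E, F, G} is a candidate key.
Any other superkey properly contains one of these, so there are no further candidate keys.

{C, F, H}, {E, F, G}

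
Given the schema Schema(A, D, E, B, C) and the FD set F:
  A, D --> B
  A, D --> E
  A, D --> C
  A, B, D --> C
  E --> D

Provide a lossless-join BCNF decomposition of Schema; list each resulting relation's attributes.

{A, B, C, E}; {D, E}

Candidate keys of the original relation: {A, D}, {A, E}.
Within {A, B, C, D, E}: {E}⁺ ∩ {A, B, C, D, E} = {D, E}, not the whole set, so E --> D violates BCNF; decompose into {D, E} and {A, B, C, E}.
{D, E} is in BCNF.
{A, B, C, E} is in BCNF.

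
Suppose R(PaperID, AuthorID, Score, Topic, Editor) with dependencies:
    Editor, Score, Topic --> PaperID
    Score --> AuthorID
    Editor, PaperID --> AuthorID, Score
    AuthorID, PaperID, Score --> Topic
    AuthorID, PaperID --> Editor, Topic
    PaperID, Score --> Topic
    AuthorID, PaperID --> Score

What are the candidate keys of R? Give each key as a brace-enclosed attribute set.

{AuthorID, PaperID}⁺ = {AuthorID, Editor, PaperID, Score, Topic}, which is every attribute, so {AuthorID, PaperID} is a candidate key.
{Editor, PaperID}⁺ = {AuthorID, Editor, PaperID, Score, Topic}, which is every attribute, so {Editor, PaperID} is a candidate key.
{PaperID, Score}⁺ = {AuthorID, Editor, PaperID, Score, Topic}, which is every attribute, so {PaperID, Score} is a candidate key.
{Editor, Score, Topic}⁺ = {AuthorID, Editor, PaperID, Score, Topic}, which is every attribute, so {Editor, Score, Topic} is a candidate key.
These are minimal and exhaustive — every other superkey contains one of them.

{AuthorID, PaperID}, {Editor, PaperID}, {Editor, Score, Topic}, {PaperID, Score}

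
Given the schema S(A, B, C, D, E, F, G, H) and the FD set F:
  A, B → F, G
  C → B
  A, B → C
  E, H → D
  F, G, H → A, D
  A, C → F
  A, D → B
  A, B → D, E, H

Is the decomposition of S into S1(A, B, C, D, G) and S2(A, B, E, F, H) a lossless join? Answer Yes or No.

Yes

The shared attributes are {A, B} and {A, B}⁺ = {A, B, C, D, E, F, G, H}.
S1 is contained in that closure, so S1 ∩ S2 → S1 holds and the join is lossless.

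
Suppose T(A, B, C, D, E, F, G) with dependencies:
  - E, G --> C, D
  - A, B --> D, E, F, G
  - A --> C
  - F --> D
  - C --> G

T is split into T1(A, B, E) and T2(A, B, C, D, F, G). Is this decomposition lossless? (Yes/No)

The shared attributes are {A, B} and {A, B}⁺ = {A, B, C, D, E, F, G}.
T1 is contained in that closure, so T1 ∩ T2 --> T1 holds and the join is lossless.

Yes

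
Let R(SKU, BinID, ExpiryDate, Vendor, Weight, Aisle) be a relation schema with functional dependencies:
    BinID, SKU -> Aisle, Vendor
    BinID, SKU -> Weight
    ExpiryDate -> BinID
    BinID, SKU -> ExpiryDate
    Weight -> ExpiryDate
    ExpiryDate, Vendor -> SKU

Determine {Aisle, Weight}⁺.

Start with {Aisle, Weight}.
Weight -> ExpiryDate applies; add {ExpiryDate} → now {Aisle, ExpiryDate, Weight}.
ExpiryDate -> BinID applies; add {BinID} → now {Aisle, BinID, ExpiryDate, Weight}.
No further FD applies.

{Aisle, BinID, ExpiryDate, Weight}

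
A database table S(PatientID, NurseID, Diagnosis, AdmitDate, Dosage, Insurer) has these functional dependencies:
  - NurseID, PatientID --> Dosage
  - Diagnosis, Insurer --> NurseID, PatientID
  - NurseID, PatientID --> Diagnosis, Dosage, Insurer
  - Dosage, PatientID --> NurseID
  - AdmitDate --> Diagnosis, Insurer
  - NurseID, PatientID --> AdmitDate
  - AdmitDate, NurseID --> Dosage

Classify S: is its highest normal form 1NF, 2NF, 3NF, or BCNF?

Candidate keys: {AdmitDate}, {Diagnosis, Insurer}, {Dosage, PatientID}, {NurseID, PatientID}. Prime attributes: {AdmitDate, Diagnosis, Dosage, Insurer, NurseID, PatientID}.
The left-hand side of every FD is a superkey, so BCNF is satisfied.

BCNF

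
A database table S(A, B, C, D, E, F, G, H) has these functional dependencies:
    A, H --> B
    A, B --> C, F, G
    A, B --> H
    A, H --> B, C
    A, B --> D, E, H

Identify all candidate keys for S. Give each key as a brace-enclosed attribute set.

{A, B}, {A, H}

Attributes never on any right-hand side: {A} — every candidate key must contain it.
Closure of {A, B} is {A, B, C, D, E, F, G, H}, the whole schema; {A, B} is a candidate key.
Closure of {A, H} is {A, B, C, D, E, F, G, H}, the whole schema; {A, H} is a candidate key.
No proper subset of any of these is a key, and no other minimal superkey exists.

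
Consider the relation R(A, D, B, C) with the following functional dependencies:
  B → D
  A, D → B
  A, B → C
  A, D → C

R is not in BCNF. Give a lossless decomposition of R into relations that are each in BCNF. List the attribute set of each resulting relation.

Candidate keys of the original relation: {A, B}, {A, D}.
Within {A, B, C, D}: {B}⁺ ∩ {A, B, C, D} = {B, D}, not the whole set, so B → D violates BCNF; decompose into {B, D} and {A, B, C}.
{B, D} has no BCNF violation.
{A, B, C} has no BCNF violation.

{A, B, C}; {B, D}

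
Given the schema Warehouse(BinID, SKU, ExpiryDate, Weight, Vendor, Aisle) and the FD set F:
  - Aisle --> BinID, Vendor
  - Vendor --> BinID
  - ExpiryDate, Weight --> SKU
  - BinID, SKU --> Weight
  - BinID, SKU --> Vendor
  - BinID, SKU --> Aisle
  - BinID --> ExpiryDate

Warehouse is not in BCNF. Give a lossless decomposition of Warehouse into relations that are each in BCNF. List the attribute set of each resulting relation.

{Aisle, SKU, Weight}; {Aisle, Vendor}; {BinID, ExpiryDate}; {BinID, Vendor}

Candidate keys of the original relation: {Aisle, SKU}, {Aisle, Weight}, {BinID, SKU}, {BinID, Weight}, {SKU, Vendor}, {Vendor, Weight}.
{Aisle, BinID, ExpiryDate, SKU, Vendor, Weight}: {Aisle} determines {Aisle, BinID, ExpiryDate, Vendor} here but is not a superkey — split on Aisle --> BinID, ExpiryDate, Vendor, giving {Aisle, BinID, ExpiryDate, Vendor} and {Aisle, SKU, Weight}.
{Aisle, BinID, ExpiryDate, Vendor}: {Vendor} determines {BinID, ExpiryDate, Vendor} here but is not a superkey — split on Vendor --> BinID, ExpiryDate, giving {BinID, ExpiryDate, Vendor} and {Aisle, Vendor}.
{BinID, ExpiryDate, Vendor}: {BinID} determines {BinID, ExpiryDate} here but is not a superkey — split on BinID --> ExpiryDate, giving {BinID, ExpiryDate} and {BinID, Vendor}.
{BinID, ExpiryDate}: every determinant is a superkey — BCNF.
{BinID, Vendor}: every determinant is a superkey — BCNF.
{Aisle, Vendor}: every determinant is a superkey — BCNF.
{Aisle, SKU, Weight}: every determinant is a superkey — BCNF.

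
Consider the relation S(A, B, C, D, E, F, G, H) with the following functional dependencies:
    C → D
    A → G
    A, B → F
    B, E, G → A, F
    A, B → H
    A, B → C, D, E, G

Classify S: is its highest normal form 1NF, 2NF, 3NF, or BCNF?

Candidate keys: {A, B}, {B, E, G}. Prime attributes: {A, B, E, G}.
C → D: {C}⁺ = {C, D}, which is not all of the attributes, so the left side is not a superkey — BCNF is violated.
C → D determines the non-prime attribute {D} from a non-superkey — 3NF is violated.
Checking every proper subset of each key, none determines a non-prime attribute — 2NF is satisfied.

2NF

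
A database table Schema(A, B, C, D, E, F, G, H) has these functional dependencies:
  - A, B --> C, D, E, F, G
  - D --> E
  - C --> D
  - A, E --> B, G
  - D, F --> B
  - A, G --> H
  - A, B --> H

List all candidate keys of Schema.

{A, B}, {A, C}, {A, D}, {A, E}

{A} never appears on the right of any FD, so every key must include it.
{A, B}⁺ = {A, B, C, D, E, F, G, H}, which is every attribute, so {A, B} is a candidate key.
{A, C}⁺ = {A, B, C, D, E, F, G, H}, which is every attribute, so {A, C} is a candidate key.
{A, D}⁺ = {A, B, C, D, E, F, G, H}, which is every attribute, so {A, D} is a candidate key.
{A, E}⁺ = {A, B, C, D, E, F, G, H}, which is every attribute, so {A, E} is a candidate key.
Any other superkey properly contains one of these, so there are no further candidate keys.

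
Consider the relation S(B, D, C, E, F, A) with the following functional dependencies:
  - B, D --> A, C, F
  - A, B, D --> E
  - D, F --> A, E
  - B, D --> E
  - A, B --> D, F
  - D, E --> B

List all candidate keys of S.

{A, B}, {B, D}, {D, E}, {D, F}

Closure of {A, B} is {A, B, C, D, E, F}, the whole schema; {A, B} is a candidate key.
Closure of {B, D} is {A, B, C, D, E, F}, the whole schema; {B, D} is a candidate key.
Closure of {D, E} is {A, B, C, D, E, F}, the whole schema; {D, E} is a candidate key.
Closure of {D, F} is {A, B, C, D, E, F}, the whole schema; {D, F} is a candidate key.
These are minimal and exhaustive — every other superkey contains one of them.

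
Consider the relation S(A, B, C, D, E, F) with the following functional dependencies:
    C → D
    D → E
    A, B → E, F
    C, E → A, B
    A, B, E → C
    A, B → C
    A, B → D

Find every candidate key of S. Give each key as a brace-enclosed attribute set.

{A, B}, {C}

{C}⁺ = {A, B, C, D, E, F} — all of the relation — so {C} is a candidate key.
{A, B}⁺ = {A, B, C, D, E, F} — all of the relation — so {A, B} is a candidate key.
No proper subset of any of these is a key, and no other minimal superkey exists.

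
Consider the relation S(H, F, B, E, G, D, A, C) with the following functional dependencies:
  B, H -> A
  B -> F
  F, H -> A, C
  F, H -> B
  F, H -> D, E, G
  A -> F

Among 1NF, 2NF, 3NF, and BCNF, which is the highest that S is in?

Candidate keys: {A, H}, {B, H}, {F, H}. Prime attributes: {A, B, F, H}.
B -> F breaks BCNF: {B}⁺ = {B, F}, so {B} is not a superkey.
But every attribute on its right side ({F}) is prime, and the same holds for every other non-superkey FD, so 3NF still holds.

3NF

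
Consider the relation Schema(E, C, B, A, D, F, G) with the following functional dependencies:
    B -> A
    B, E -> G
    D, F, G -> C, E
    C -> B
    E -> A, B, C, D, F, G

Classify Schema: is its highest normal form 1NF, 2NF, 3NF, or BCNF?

2NF

Candidate keys: {D, F, G}, {E}. Prime attributes: {D, E, F, G}.
B -> A: {B}⁺ = {A, B}, which is not all of the attributes, so the left side is not a superkey — BCNF is violated.
B -> A determines the non-prime attribute {A} from a non-superkey — 3NF is violated.
No non-prime attribute depends on a proper subset of any candidate key, so 2NF holds.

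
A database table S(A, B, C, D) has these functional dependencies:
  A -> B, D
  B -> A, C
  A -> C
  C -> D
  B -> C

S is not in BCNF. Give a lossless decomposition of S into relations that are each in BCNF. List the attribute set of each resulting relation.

Candidate keys of the original relation: {A}, {B}.
{A, B, C, D}: {C} determines {C, D} here but is not a superkey — split on C -> D, giving {C, D} and {A, B, C}.
{C, D} is in BCNF.
{A, B, C} is in BCNF.

{A, B, C}; {C, D}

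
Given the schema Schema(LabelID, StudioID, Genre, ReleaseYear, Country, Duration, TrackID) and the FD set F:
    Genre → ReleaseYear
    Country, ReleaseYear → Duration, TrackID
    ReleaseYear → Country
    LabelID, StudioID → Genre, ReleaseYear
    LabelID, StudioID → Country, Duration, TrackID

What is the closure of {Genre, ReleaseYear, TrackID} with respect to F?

Start with {Genre, ReleaseYear, TrackID}.
ReleaseYear → Country applies; add {Country} → now {Country, Genre, ReleaseYear, TrackID}.
Country, ReleaseYear → Duration, TrackID applies; add {Duration} → now {Country, Duration, Genre, ReleaseYear, TrackID}.
No further FD applies.

{Country, Duration, Genre, ReleaseYear, TrackID}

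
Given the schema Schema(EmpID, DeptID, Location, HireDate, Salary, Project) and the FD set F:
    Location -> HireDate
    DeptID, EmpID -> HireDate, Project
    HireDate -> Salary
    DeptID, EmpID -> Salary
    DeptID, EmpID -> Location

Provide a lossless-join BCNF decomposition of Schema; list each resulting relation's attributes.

Candidate key of the original relation: {DeptID, EmpID}.
{DeptID, EmpID, HireDate, Location, Project, Salary}: {Location} determines {HireDate, Location, Salary} here but is not a superkey — split on Location -> HireDate, Salary, giving {HireDate, Location, Salary} and {DeptID, EmpID, Location, Project}.
{HireDate, Location, Salary}: {HireDate} determines {HireDate, Salary} here but is not a superkey — split on HireDate -> Salary, giving {HireDate, Salary} and {HireDate, Location}.
{HireDate, Salary}: every determinant is a superkey — BCNF.
{HireDate, Location}: every determinant is a superkey — BCNF.
{DeptID, EmpID, Location, Project}: every determinant is a superkey — BCNF.

{DeptID, EmpID, Location, Project}; {HireDate, Location}; {HireDate, Salary}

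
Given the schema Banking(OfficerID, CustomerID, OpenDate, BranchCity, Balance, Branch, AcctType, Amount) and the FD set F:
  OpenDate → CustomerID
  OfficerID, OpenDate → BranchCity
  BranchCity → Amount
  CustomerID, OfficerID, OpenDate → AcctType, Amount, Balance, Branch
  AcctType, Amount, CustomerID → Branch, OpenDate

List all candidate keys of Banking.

{AcctType, Amount, CustomerID, OfficerID}, {AcctType, BranchCity, CustomerID, OfficerID}, {OfficerID, OpenDate}

{OfficerID} never appears on the right of any FD, so every key must include it.
{OfficerID, OpenDate}⁺ = {AcctType, Amount, Balance, Branch, BranchCity, CustomerID, OfficerID, OpenDate}, which is every attribute, so {OfficerID, OpenDate} is a candidate key.
{AcctType, Amount, CustomerID, OfficerID}⁺ = {AcctType, Amount, Balance, Branch, BranchCity, CustomerID, OfficerID, OpenDate}, which is every attribute, so {AcctType, Amount, CustomerID, OfficerID} is a candidate key.
{AcctType, BranchCity, CustomerID, OfficerID}⁺ = {AcctType, Amount, Balance, Branch, BranchCity, CustomerID, OfficerID, OpenDate}, which is every attribute, so {AcctType, BranchCity, CustomerID, OfficerID} is a candidate key.
No proper subset of any of these is a key, and no other minimal superkey exists.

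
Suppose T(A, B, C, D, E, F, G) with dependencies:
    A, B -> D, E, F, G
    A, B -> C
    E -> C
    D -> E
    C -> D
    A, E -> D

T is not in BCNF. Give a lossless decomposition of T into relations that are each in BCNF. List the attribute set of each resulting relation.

{A, B, E, F, G}; {C, D, E}

Candidate key of the original relation: {A, B}.
Within {A, B, C, D, E, F, G}: {E}⁺ ∩ {A, B, C, D, E, F, G} = {C, D, E}, not the whole set, so E -> C, D violates BCNF; decompose into {C, D, E} and {A, B, E, F, G}.
{C, D, E}: every determinant is a superkey — BCNF.
{A, B, E, F, G}: every determinant is a superkey — BCNF.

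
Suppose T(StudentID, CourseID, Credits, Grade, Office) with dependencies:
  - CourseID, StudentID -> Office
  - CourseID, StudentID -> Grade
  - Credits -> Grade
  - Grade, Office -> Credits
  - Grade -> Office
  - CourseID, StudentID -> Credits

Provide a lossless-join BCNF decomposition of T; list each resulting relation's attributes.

{CourseID, Credits, StudentID}; {Credits, Grade, Office}

Candidate key of the original relation: {CourseID, StudentID}.
Within {CourseID, Credits, Grade, Office, StudentID}: {Credits}⁺ ∩ {CourseID, Credits, Grade, Office, StudentID} = {Credits, Grade, Office}, not the whole set, so Credits -> Grade, Office violates BCNF; decompose into {Credits, Grade, Office} and {CourseID, Credits, StudentID}.
{Credits, Grade, Office} is in BCNF.
{CourseID, Credits, StudentID} is in BCNF.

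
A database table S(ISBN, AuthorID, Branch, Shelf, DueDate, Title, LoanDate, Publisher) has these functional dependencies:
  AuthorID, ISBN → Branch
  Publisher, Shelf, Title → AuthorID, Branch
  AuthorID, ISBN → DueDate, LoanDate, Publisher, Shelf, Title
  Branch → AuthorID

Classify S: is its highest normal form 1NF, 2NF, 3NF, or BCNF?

Candidate keys: {AuthorID, ISBN}, {Branch, ISBN}, {ISBN, Publisher, Shelf, Title}. Prime attributes: {AuthorID, Branch, ISBN, Publisher, Shelf, Title}.
For Publisher, Shelf, Title → AuthorID, Branch we have {Publisher, Shelf, Title}⁺ = {AuthorID, Branch, Publisher, Shelf, Title}; {Publisher, Shelf, Title} is not a superkey, so BCNF fails.
Its right-hand attributes {AuthorID, Branch} are all prime, as are those of every other non-superkey FD — the relation is in 3NF.

3NF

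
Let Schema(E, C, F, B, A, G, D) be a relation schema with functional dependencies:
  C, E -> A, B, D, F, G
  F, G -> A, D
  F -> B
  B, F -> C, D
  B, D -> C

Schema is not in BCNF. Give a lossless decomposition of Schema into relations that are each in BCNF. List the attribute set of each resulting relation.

Candidate keys of the original relation: {B, D, E}, {C, E}, {E, F}.
In {A, B, C, D, E, F, G}, {F, G} is not a superkey ({F, G}⁺ restricted to this set is {A, B, C, D, F, G}), so split on F, G -> A, B, C, D into {A, B, C, D, F, G} and {E, F, G}.
In {A, B, C, D, F, G}, {F} is not a superkey ({F}⁺ restricted to this set is {B, C, D, F}), so split on F -> B, C, D into {B, C, D, F} and {A, F, G}.
In {B, C, D, F}, {B, D} is not a superkey ({B, D}⁺ restricted to this set is {B, C, D}), so split on B, D -> C into {B, C, D} and {B, D, F}.
{B, C, D}: every determinant is a superkey — BCNF.
{B, D, F}: every determinant is a superkey — BCNF.
{A, F, G}: every determinant is a superkey — BCNF.
{E, F, G}: every determinant is a superkey — BCNF.

{A, F, G}; {B, C, D}; {B, D, F}; {E, F, G}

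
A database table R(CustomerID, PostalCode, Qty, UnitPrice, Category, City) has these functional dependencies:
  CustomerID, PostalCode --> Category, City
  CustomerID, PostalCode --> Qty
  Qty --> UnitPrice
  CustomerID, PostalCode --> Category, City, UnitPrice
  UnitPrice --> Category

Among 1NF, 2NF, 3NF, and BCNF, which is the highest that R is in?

Candidate key: {CustomerID, PostalCode}. Prime attributes: {CustomerID, PostalCode}.
Qty --> UnitPrice: {Qty}⁺ = {Category, Qty, UnitPrice}, which is not all of the attributes, so the left side is not a superkey — BCNF is violated.
Qty --> UnitPrice has non-prime {UnitPrice} on the right and a non-superkey on the left, so 3NF fails.
Checking every proper subset of each key, none determines a non-prime attribute — 2NF is satisfied.

2NF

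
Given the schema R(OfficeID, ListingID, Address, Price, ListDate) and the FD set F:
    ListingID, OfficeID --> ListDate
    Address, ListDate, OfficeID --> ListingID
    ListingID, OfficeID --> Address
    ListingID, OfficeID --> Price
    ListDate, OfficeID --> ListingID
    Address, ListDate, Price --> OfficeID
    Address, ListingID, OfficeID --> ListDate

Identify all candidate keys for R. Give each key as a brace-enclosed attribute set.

{ListDate, OfficeID}⁺ = {Address, ListDate, ListingID, OfficeID, Price}, which is every attribute, so {ListDate, OfficeID} is a candidate key.
{ListingID, OfficeID}⁺ = {Address, ListDate, ListingID, OfficeID, Price}, which is every attribute, so {ListingID, OfficeID} is a candidate key.
{Address, ListDate, Price}⁺ = {Address, ListDate, ListingID, OfficeID, Price}, which is every attribute, so {Address, ListDate, Price} is a candidate key.
Any other superkey properly contains one of these, so there are no further candidate keys.

{Address, ListDate, Price}, {ListDate, OfficeID}, {ListingID, OfficeID}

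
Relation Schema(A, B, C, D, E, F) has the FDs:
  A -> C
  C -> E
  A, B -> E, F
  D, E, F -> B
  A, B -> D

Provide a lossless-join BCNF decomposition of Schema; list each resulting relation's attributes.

Candidate keys of the original relation: {A, B}, {A, D, F}.
{A, B, C, D, E, F}: {A} determines {A, C, E} here but is not a superkey — split on A -> C, E, giving {A, C, E} and {A, B, D, F}.
{A, C, E}: {C} determines {C, E} here but is not a superkey — split on C -> E, giving {C, E} and {A, C}.
{C, E} is in BCNF.
{A, C} is in BCNF.
{A, B, D, F} is in BCNF.

{A, B, D, F}; {A, C}; {C, E}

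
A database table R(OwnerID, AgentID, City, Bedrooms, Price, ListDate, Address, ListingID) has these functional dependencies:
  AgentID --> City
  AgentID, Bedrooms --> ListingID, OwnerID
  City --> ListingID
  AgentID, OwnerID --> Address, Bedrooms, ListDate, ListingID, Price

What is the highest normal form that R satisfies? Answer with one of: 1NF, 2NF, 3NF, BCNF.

Candidate keys: {AgentID, Bedrooms}, {AgentID, OwnerID}. Prime attributes: {AgentID, Bedrooms, OwnerID}.
For AgentID --> City we have {AgentID}⁺ = {AgentID, City, ListingID}; {AgentID} is not a superkey, so BCNF fails.
AgentID --> City determines the non-prime attribute {City} from a non-superkey — 3NF is violated.
The proper key subset {AgentID} of {AgentID, Bedrooms} determines non-prime {City, ListingID}, so the relation is not even in 2NF.

1NF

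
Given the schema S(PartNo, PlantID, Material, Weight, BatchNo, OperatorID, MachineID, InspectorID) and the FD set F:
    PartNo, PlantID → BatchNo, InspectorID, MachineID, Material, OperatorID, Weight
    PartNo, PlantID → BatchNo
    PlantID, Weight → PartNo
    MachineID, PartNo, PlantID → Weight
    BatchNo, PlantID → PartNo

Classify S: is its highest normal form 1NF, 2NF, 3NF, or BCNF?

BCNF

Candidate keys: {BatchNo, PlantID}, {PartNo, PlantID}, {PlantID, Weight}. Prime attributes: {BatchNo, PartNo, PlantID, Weight}.
Each dependency's left side is a superkey — BCNF holds.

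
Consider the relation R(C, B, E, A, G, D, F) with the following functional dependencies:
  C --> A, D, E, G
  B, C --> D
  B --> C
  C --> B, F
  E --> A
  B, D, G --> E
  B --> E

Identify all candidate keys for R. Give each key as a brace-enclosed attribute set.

Closure of {B} is {A, B, C, D, E, F, G}, the whole schema; {B} is a candidate key.
Closure of {C} is {A, B, C, D, E, F, G}, the whole schema; {C} is a candidate key.
These are minimal and exhaustive — every other superkey contains one of them.

{B}, {C}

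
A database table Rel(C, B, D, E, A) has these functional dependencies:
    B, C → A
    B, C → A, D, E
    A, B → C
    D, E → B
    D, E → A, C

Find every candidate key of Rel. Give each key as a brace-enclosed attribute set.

{A, B} is a candidate key since {A, B}⁺ = {A, B, C, D, E} covers every attribute.
{B, C} is a candidate key since {B, C}⁺ = {A, B, C, D, E} covers every attribute.
{D, E} is a candidate key since {D, E}⁺ = {A, B, C, D, E} covers every attribute.
No proper subset of any of these is a key, and no other minimal superkey exists.

{A, B}, {B, C}, {D, E}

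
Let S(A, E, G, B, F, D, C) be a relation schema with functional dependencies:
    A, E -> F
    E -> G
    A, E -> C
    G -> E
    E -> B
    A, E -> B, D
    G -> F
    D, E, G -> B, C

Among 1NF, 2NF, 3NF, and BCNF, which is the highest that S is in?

1NF

Candidate keys: {A, E}, {A, G}. Prime attributes: {A, E, G}.
E -> G breaks BCNF: {E}⁺ = {B, E, F, G}, so {E} is not a superkey.
Because {B} is non-prime and the left side of E -> B is not a superkey, the relation is not in 3NF.
{E} is a proper subset of the key {A, E}, and {E}⁺ contains the non-prime attributes {B, F} — a partial dependency, so 2NF is violated.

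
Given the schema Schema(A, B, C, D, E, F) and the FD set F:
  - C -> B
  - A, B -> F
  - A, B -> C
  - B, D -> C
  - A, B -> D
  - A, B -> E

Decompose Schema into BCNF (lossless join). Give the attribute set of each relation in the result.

Candidate keys of the original relation: {A, B}, {A, C}.
{A, B, C, D, E, F}: {C} determines {B, C} here but is not a superkey — split on C -> B, giving {B, C} and {A, C, D, E, F}.
{B, C}: every determinant is a superkey — BCNF.
{A, C, D, E, F}: every determinant is a superkey — BCNF.

{A, C, D, E, F}; {B, C}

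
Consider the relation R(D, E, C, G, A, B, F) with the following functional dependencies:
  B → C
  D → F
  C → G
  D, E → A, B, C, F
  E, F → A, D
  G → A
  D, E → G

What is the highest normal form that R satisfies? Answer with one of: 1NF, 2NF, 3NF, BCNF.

Candidate keys: {D, E}, {E, F}. Prime attributes: {D, E, F}.
B → C: {B}⁺ = {A, B, C, G}, which is not all of the attributes, so the left side is not a superkey — BCNF is violated.
B → C determines the non-prime attribute {C} from a non-superkey — 3NF is violated.
No non-prime attribute depends on a proper subset of any candidate key, so 2NF holds.

2NF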